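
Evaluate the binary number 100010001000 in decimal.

Sum of powers of 2 for each 1-bit:
2^3 + 2^7 + 2^11
= 8 + 128 + 2048
= 2184



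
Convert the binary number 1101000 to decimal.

Sum of powers of 2 for each 1-bit:
2^3 + 2^5 + 2^6
= 8 + 32 + 64
= 104



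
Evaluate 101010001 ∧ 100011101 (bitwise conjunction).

AND: 1 only when both bits are 1
  101010001
& 100011101
-----------
  100010001
Decimal: 337 & 285 = 273



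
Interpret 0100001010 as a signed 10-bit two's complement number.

Binary: 0100001010
Sign bit: 0 (non-negative)
Read directly as an unsigned value:
0100001010 = 256 + 8 + 2 = 266
Value: 266



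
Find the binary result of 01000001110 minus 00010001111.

Method 1 - Direct subtraction (column by column from the right: bit − bit − borrow-in; if negative, add 2 and borrow 1 from the next column):
borrow: 01111111110
        01000001110
-       00010001111
-------------------
        00101111111

Method 2 - Add two's complement:
Two's complement of 00010001111: invert → 11101110000, add 1 → 11101110001
  01000001110
+ 11101110001
-------------
 100101111111  (end carry out of the top bit = 1)
Discarding the end carry: 00101111111
Decimal check:
  01000001110 = 512 + 8 + 4 + 2 = 526
  00010001111 = 128 + 8 + 4 + 2 + 1 = 143
  526 - 143 = 383, and 00101111111 = 256 + 64 + 32 + 16 + 8 + 4 + 2 + 1 = 383 ✓



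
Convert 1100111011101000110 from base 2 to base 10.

Sum of powers of 2 for each 1-bit:
2^1 + 2^2 + 2^6 + 2^8 + 2^9 + 2^10 + 2^12 + 2^13 + 2^14 + 2^17 + 2^18
= 2 + 4 + 64 + 256 + 512 + 1024 + 4096 + 8192 + 16384 + 131072 + 262144
= 423750



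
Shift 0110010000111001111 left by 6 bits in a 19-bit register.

Original: 0110010000111001111 (decimal 205263)
Shift left by 6 positions
Append 6 zeros on the right and drop the 6 high bits that overflow the 19-bit width
Result: 0000111001111000000 (decimal 29632)
Equivalent: 205263 << 6 = 205263 × 2^6 = 13136832, truncated to 19 bits = 29632



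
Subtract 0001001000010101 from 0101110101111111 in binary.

Method 1 - Direct subtraction (column by column from the right: bit − bit − borrow-in; if negative, add 2 and borrow 1 from the next column):
borrow: 0000010000000000
        0101110101111111
-       0001001000010101
------------------------
        0100101101101010

Method 2 - Add two's complement:
Two's complement of 0001001000010101: invert → 1110110111101010, add 1 → 1110110111101011
  0101110101111111
+ 1110110111101011
------------------
 10100101101101010  (end carry out of the top bit = 1)
Discarding the end carry: 0100101101101010
Decimal check:
  0101110101111111 = 16384 + 4096 + 2048 + 1024 + 256 + 64 + 32 + 16 + 8 + 4 + 2 + 1 = 23935
  0001001000010101 = 4096 + 512 + 16 + 4 + 1 = 4629
  23935 - 4629 = 19306, and 0100101101101010 = 16384 + 2048 + 512 + 256 + 64 + 32 + 8 + 2 = 19306 ✓



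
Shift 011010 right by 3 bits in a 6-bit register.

Original: 011010 (decimal 26)
Shift right by 3 positions
Drop the 3 low bits; fill with zeros on the left
Result: 000011 (decimal 3)
Equivalent: 26 >> 3 = 26 ÷ 2^3 = 3



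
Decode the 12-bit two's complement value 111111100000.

Binary: 111111100000
Sign bit: 1 (negative)
Invert: 000000011111
Add 1:  000000100000
Magnitude: 000000100000 = 32
Value: -32



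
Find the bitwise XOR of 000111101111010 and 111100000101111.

XOR: 1 when bits differ
  000111101111010
^ 111100000101111
-----------------
  111011101010101
Decimal: 3962 ^ 30767 = 30549



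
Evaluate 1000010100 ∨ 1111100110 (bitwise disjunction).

OR: 1 when either bit is 1
  1000010100
| 1111100110
------------
  1111110110
Decimal: 532 | 998 = 1014



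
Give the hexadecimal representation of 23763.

Using repeated division by 16 (digits 10–15 are A–F):
23763 ÷ 16 = 1485 remainder 3
1485 ÷ 16 = 92 remainder 13 (D)
92 ÷ 16 = 5 remainder 12 (C)
5 ÷ 16 = 0 remainder 5
Reading remainders bottom to top: 5CD3



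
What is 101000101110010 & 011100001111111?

AND: 1 only when both bits are 1
  101000101110010
& 011100001111111
-----------------
  001000001110010
Decimal: 20850 & 14463 = 4210



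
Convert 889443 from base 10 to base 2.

Using repeated division by 2:
889443 ÷ 2 = 444721 remainder 1
444721 ÷ 2 = 222360 remainder 1
222360 ÷ 2 = 111180 remainder 0
111180 ÷ 2 = 55590 remainder 0
55590 ÷ 2 = 27795 remainder 0
27795 ÷ 2 = 13897 remainder 1
13897 ÷ 2 = 6948 remainder 1
6948 ÷ 2 = 3474 remainder 0
3474 ÷ 2 = 1737 remainder 0
1737 ÷ 2 = 868 remainder 1
868 ÷ 2 = 434 remainder 0
434 ÷ 2 = 217 remainder 0
217 ÷ 2 = 108 remainder 1
108 ÷ 2 = 54 remainder 0
54 ÷ 2 = 27 remainder 0
27 ÷ 2 = 13 remainder 1
13 ÷ 2 = 6 remainder 1
6 ÷ 2 = 3 remainder 0
3 ÷ 2 = 1 remainder 1
1 ÷ 2 = 0 remainder 1
Reading remainders bottom to top: 11011001001001100011



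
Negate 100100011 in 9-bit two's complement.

Original (sign bit 1, negative): 100100011
Step 1 - Invert all bits: 011011100
Step 2 - Add 1: 011011101
Verification: 100100011 + 011011101 = 1000000000; discarding the end carry (carry out of the top bit) leaves the 9-bit value 000000000, as required for x + (-x)



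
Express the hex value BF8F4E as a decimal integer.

Expand by place value (powers of 16):
Digit values: B = 11, F = 15, E = 14
BF8F4E = 11 × 16^5 + 15 × 16^4 + 8 × 16^3 + 15 × 16^2 + 4 × 16^1 + 14 × 16^0
= 11 × 1048576 + 15 × 65536 + 8 × 4096 + 15 × 256 + 4 × 16 + 14 × 1
= 11534336 + 983040 + 32768 + 3840 + 64 + 14
= 12554062



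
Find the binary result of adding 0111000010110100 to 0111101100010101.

Add column by column from the right: bit + bit + carry-in; write the sum mod 2, carry 1 when the sum is 2 or 3.
carry:  1110000001101000
        0111000010110100
+       0111101100010101
------------------------
       01110101111001001
(the carry out of the leftmost column, 0, becomes the leading bit)
Decimal check:
  0111000010110100 = 16384 + 8192 + 4096 + 128 + 32 + 16 + 4 = 28852
  0111101100010101 = 16384 + 8192 + 4096 + 2048 + 512 + 256 + 16 + 4 + 1 = 31509
  28852 + 31509 = 60361, and 01110101111001001 = 32768 + 16384 + 8192 + 2048 + 512 + 256 + 128 + 64 + 8 + 1 = 60361 ✓



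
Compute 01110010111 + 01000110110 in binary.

Add column by column from the right: bit + bit + carry-in; write the sum mod 2, carry 1 when the sum is 2 or 3.
carry:  10001101100
        01110010111
+       01000110110
-------------------
       010111001101
(the carry out of the leftmost column, 0, becomes the leading bit)
Decimal check:
  01110010111 = 512 + 256 + 128 + 16 + 4 + 2 + 1 = 919
  01000110110 = 512 + 32 + 16 + 4 + 2 = 566
  919 + 566 = 1485, and 010111001101 = 1024 + 256 + 128 + 64 + 8 + 4 + 1 = 1485 ✓



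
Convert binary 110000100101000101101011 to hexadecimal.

Group into 4-bit nibbles from right:
  1100 = C
  0010 = 2
  0101 = 5
  0001 = 1
  0110 = 6
  1011 = B
Result: C2516B



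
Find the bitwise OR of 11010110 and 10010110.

OR: 1 when either bit is 1
  11010110
| 10010110
----------
  11010110
Decimal: 214 | 150 = 214



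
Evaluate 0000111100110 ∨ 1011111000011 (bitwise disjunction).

OR: 1 when either bit is 1
  0000111100110
| 1011111000011
---------------
  1011111100111
Decimal: 486 | 6083 = 6119



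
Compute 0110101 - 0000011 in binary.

Method 1 - Direct subtraction (column by column from the right: bit − bit − borrow-in; if negative, add 2 and borrow 1 from the next column):
borrow: 0000100
        0110101
-       0000011
---------------
        0110010

Method 2 - Add two's complement:
Two's complement of 0000011: invert → 1111100, add 1 → 1111101
  0110101
+ 1111101
---------
 10110010  (end carry out of the top bit = 1)
Discarding the end carry: 0110010
Decimal check:
  0110101 = 32 + 16 + 4 + 1 = 53
  0000011 = 2 + 1 = 3
  53 - 3 = 50, and 0110010 = 32 + 16 + 2 = 50 ✓



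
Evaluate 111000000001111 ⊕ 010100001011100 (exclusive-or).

XOR: 1 when bits differ
  111000000001111
^ 010100001011100
-----------------
  101100001010011
Decimal: 28687 ^ 10332 = 22611



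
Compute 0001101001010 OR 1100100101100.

OR: 1 when either bit is 1
  0001101001010
| 1100100101100
---------------
  1101101101110
Decimal: 842 | 6444 = 7022



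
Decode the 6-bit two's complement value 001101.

Binary: 001101
Sign bit: 0 (non-negative)
Read directly as an unsigned value:
001101 = 8 + 4 + 1 = 13
Value: 13



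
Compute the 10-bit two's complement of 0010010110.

Original: 0010010110
Step 1 - Invert all bits: 1101101001
Step 2 - Add 1: 1101101010
Verification: 0010010110 + 1101101010 = 10000000000; discarding the end carry (carry out of the top bit) leaves the 10-bit value 0000000000, as required for x + (-x)



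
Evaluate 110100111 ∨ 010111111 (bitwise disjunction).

OR: 1 when either bit is 1
  110100111
| 010111111
-----------
  110111111
Decimal: 423 | 191 = 447



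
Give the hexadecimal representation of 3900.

Using repeated division by 16 (digits 10–15 are A–F):
3900 ÷ 16 = 243 remainder 12 (C)
243 ÷ 16 = 15 remainder 3
15 ÷ 16 = 0 remainder 15 (F)
Reading remainders bottom to top: F3C



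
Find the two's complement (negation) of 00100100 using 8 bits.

Original: 00100100
Step 1 - Invert all bits: 11011011
Step 2 - Add 1: 11011100
Verification: 00100100 + 11011100 = 100000000; discarding the end carry (carry out of the top bit) leaves the 8-bit value 00000000, as required for x + (-x)



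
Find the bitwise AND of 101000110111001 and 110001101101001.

AND: 1 only when both bits are 1
  101000110111001
& 110001101101001
-----------------
  100000100101001
Decimal: 20921 & 25449 = 16681



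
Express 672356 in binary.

Using repeated division by 2:
672356 ÷ 2 = 336178 remainder 0
336178 ÷ 2 = 168089 remainder 0
168089 ÷ 2 = 84044 remainder 1
84044 ÷ 2 = 42022 remainder 0
42022 ÷ 2 = 21011 remainder 0
21011 ÷ 2 = 10505 remainder 1
10505 ÷ 2 = 5252 remainder 1
5252 ÷ 2 = 2626 remainder 0
2626 ÷ 2 = 1313 remainder 0
1313 ÷ 2 = 656 remainder 1
656 ÷ 2 = 328 remainder 0
328 ÷ 2 = 164 remainder 0
164 ÷ 2 = 82 remainder 0
82 ÷ 2 = 41 remainder 0
41 ÷ 2 = 20 remainder 1
20 ÷ 2 = 10 remainder 0
10 ÷ 2 = 5 remainder 0
5 ÷ 2 = 2 remainder 1
2 ÷ 2 = 1 remainder 0
1 ÷ 2 = 0 remainder 1
Reading remainders bottom to top: 10100100001001100100



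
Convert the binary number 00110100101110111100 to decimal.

Sum of powers of 2 for each 1-bit:
2^2 + 2^3 + 2^4 + 2^5 + 2^7 + 2^8 + 2^9 + 2^11 + 2^14 + 2^16 + 2^17
= 4 + 8 + 16 + 32 + 128 + 256 + 512 + 2048 + 16384 + 65536 + 131072
= 215996



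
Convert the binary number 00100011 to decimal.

Sum of powers of 2 for each 1-bit:
2^0 + 2^1 + 2^5
= 1 + 2 + 32
= 35



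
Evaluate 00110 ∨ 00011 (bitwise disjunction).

OR: 1 when either bit is 1
  00110
| 00011
-------
  00111
Decimal: 6 | 3 = 7



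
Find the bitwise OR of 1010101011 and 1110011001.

OR: 1 when either bit is 1
  1010101011
| 1110011001
------------
  1110111011
Decimal: 683 | 921 = 955



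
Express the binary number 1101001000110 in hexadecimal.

Group into 4-bit nibbles from right:
  0001 = 1
  1010 = A
  0100 = 4
  0110 = 6
Result: 1A46



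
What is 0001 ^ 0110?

XOR: 1 when bits differ
  0001
^ 0110
------
  0111
Decimal: 1 ^ 6 = 7



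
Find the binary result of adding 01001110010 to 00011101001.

Add column by column from the right: bit + bit + carry-in; write the sum mod 2, carry 1 when the sum is 2 or 3.
carry:  00111000000
        01001110010
+       00011101001
-------------------
       001101011011
(the carry out of the leftmost column, 0, becomes the leading bit)
Decimal check:
  01001110010 = 512 + 64 + 32 + 16 + 2 = 626
  00011101001 = 128 + 64 + 32 + 8 + 1 = 233
  626 + 233 = 859, and 001101011011 = 512 + 256 + 64 + 16 + 8 + 2 + 1 = 859 ✓



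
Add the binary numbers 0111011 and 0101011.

Add column by column from the right: bit + bit + carry-in; write the sum mod 2, carry 1 when the sum is 2 or 3.
carry:  1110110
        0111011
+       0101011
---------------
       01100110
(the carry out of the leftmost column, 0, becomes the leading bit)
Decimal check:
  0111011 = 32 + 16 + 8 + 2 + 1 = 59
  0101011 = 32 + 8 + 2 + 1 = 43
  59 + 43 = 102, and 01100110 = 64 + 32 + 4 + 2 = 102 ✓



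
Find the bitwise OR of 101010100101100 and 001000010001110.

OR: 1 when either bit is 1
  101010100101100
| 001000010001110
-----------------
  101010110101110
Decimal: 21804 | 4238 = 21934



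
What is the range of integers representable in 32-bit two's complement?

For 32-bit two's complement:
Minimum: -2^31 = -2147483648
Maximum: 2^31 - 1 = 2147483647



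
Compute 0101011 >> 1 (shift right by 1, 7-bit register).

Original: 0101011 (decimal 43)
Shift right by 1 position
Drop the 1 low bit; fill with zero on the left
Result: 0010101 (decimal 21)
Equivalent: 43 >> 1 = 43 ÷ 2^1 = 21



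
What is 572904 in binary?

Using repeated division by 2:
572904 ÷ 2 = 286452 remainder 0
286452 ÷ 2 = 143226 remainder 0
143226 ÷ 2 = 71613 remainder 0
71613 ÷ 2 = 35806 remainder 1
35806 ÷ 2 = 17903 remainder 0
17903 ÷ 2 = 8951 remainder 1
8951 ÷ 2 = 4475 remainder 1
4475 ÷ 2 = 2237 remainder 1
2237 ÷ 2 = 1118 remainder 1
1118 ÷ 2 = 559 remainder 0
559 ÷ 2 = 279 remainder 1
279 ÷ 2 = 139 remainder 1
139 ÷ 2 = 69 remainder 1
69 ÷ 2 = 34 remainder 1
34 ÷ 2 = 17 remainder 0
17 ÷ 2 = 8 remainder 1
8 ÷ 2 = 4 remainder 0
4 ÷ 2 = 2 remainder 0
2 ÷ 2 = 1 remainder 0
1 ÷ 2 = 0 remainder 1
Reading remainders bottom to top: 10001011110111101000



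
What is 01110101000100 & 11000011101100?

AND: 1 only when both bits are 1
  01110101000100
& 11000011101100
----------------
  01000001000100
Decimal: 7492 & 12524 = 4164



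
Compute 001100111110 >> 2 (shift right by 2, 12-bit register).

Original: 001100111110 (decimal 830)
Shift right by 2 positions
Drop the 2 low bits; fill with zeros on the left
Result: 000011001111 (decimal 207)
Equivalent: 830 >> 2 = 830 ÷ 2^2 = 207



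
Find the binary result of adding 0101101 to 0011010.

Add column by column from the right: bit + bit + carry-in; write the sum mod 2, carry 1 when the sum is 2 or 3.
carry:  1110000
        0101101
+       0011010
---------------
       01000111
(the carry out of the leftmost column, 0, becomes the leading bit)
Decimal check:
  0101101 = 32 + 8 + 4 + 1 = 45
  0011010 = 16 + 8 + 2 = 26
  45 + 26 = 71, and 01000111 = 64 + 4 + 2 + 1 = 71 ✓



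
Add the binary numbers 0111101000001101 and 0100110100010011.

Add column by column from the right: bit + bit + carry-in; write the sum mod 2, carry 1 when the sum is 2 or 3.
carry:  1111000000111110
        0111101000001101
+       0100110100010011
------------------------
       01100011100100000
(the carry out of the leftmost column, 0, becomes the leading bit)
Decimal check:
  0111101000001101 = 16384 + 8192 + 4096 + 2048 + 512 + 8 + 4 + 1 = 31245
  0100110100010011 = 16384 + 2048 + 1024 + 256 + 16 + 2 + 1 = 19731
  31245 + 19731 = 50976, and 01100011100100000 = 32768 + 16384 + 1024 + 512 + 256 + 32 = 50976 ✓



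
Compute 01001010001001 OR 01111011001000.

OR: 1 when either bit is 1
  01001010001001
| 01111011001000
----------------
  01111011001001
Decimal: 4745 | 7880 = 7881



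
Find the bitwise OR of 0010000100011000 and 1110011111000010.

OR: 1 when either bit is 1
  0010000100011000
| 1110011111000010
------------------
  1110011111011010
Decimal: 8472 | 59330 = 59354



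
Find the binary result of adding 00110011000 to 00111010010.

Add column by column from the right: bit + bit + carry-in; write the sum mod 2, carry 1 when the sum is 2 or 3.
carry:  01100100000
        00110011000
+       00111010010
-------------------
       001101101010
(the carry out of the leftmost column, 0, becomes the leading bit)
Decimal check:
  00110011000 = 256 + 128 + 16 + 8 = 408
  00111010010 = 256 + 128 + 64 + 16 + 2 = 466
  408 + 466 = 874, and 001101101010 = 512 + 256 + 64 + 32 + 8 + 2 = 874 ✓



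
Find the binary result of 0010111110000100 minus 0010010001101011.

Method 1 - Direct subtraction (column by column from the right: bit − bit − borrow-in; if negative, add 2 and borrow 1 from the next column):
borrow: 0000000011110110
        0010111110000100
-       0010010001101011
------------------------
        0000101100011001

Method 2 - Add two's complement:
Two's complement of 0010010001101011: invert → 1101101110010100, add 1 → 1101101110010101
  0010111110000100
+ 1101101110010101
------------------
 10000101100011001  (end carry out of the top bit = 1)
Discarding the end carry: 0000101100011001
Decimal check:
  0010111110000100 = 8192 + 2048 + 1024 + 512 + 256 + 128 + 4 = 12164
  0010010001101011 = 8192 + 1024 + 64 + 32 + 8 + 2 + 1 = 9323
  12164 - 9323 = 2841, and 0000101100011001 = 2048 + 512 + 256 + 16 + 8 + 1 = 2841 ✓



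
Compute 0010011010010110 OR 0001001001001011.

OR: 1 when either bit is 1
  0010011010010110
| 0001001001001011
------------------
  0011011011011111
Decimal: 9878 | 4683 = 14047



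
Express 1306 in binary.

Using repeated division by 2:
1306 ÷ 2 = 653 remainder 0
653 ÷ 2 = 326 remainder 1
326 ÷ 2 = 163 remainder 0
163 ÷ 2 = 81 remainder 1
81 ÷ 2 = 40 remainder 1
40 ÷ 2 = 20 remainder 0
20 ÷ 2 = 10 remainder 0
10 ÷ 2 = 5 remainder 0
5 ÷ 2 = 2 remainder 1
2 ÷ 2 = 1 remainder 0
1 ÷ 2 = 0 remainder 1
Reading remainders bottom to top: 10100011010



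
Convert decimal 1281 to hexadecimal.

Using repeated division by 16 (digits 10–15 are A–F):
1281 ÷ 16 = 80 remainder 1
80 ÷ 16 = 5 remainder 0
5 ÷ 16 = 0 remainder 5
Reading remainders bottom to top: 501



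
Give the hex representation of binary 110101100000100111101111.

Group into 4-bit nibbles from right:
  1101 = D
  0110 = 6
  0000 = 0
  1001 = 9
  1110 = E
  1111 = F
Result: D609EF



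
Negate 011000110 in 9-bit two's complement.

Original: 011000110
Step 1 - Invert all bits: 100111001
Step 2 - Add 1: 100111010
Verification: 011000110 + 100111010 = 1000000000; discarding the end carry (carry out of the top bit) leaves the 9-bit value 000000000, as required for x + (-x)



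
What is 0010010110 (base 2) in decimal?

Sum of powers of 2 for each 1-bit:
2^1 + 2^2 + 2^4 + 2^7
= 2 + 4 + 16 + 128
= 150



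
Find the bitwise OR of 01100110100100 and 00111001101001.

OR: 1 when either bit is 1
  01100110100100
| 00111001101001
----------------
  01111111101101
Decimal: 6564 | 3689 = 8173



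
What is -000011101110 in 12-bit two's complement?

Original: 000011101110
Step 1 - Invert all bits: 111100010001
Step 2 - Add 1: 111100010010
Verification: 000011101110 + 111100010010 = 1000000000000; discarding the end carry (carry out of the top bit) leaves the 12-bit value 000000000000, as required for x + (-x)



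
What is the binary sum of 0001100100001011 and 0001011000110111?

Add column by column from the right: bit + bit + carry-in; write the sum mod 2, carry 1 when the sum is 2 or 3.
carry:  0010000001111110
        0001100100001011
+       0001011000110111
------------------------
       00010111101000010
(the carry out of the leftmost column, 0, becomes the leading bit)
Decimal check:
  0001100100001011 = 4096 + 2048 + 256 + 8 + 2 + 1 = 6411
  0001011000110111 = 4096 + 1024 + 512 + 32 + 16 + 4 + 2 + 1 = 5687
  6411 + 5687 = 12098, and 00010111101000010 = 8192 + 2048 + 1024 + 512 + 256 + 64 + 2 = 12098 ✓



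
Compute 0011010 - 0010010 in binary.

Method 1 - Direct subtraction (column by column from the right: bit − bit − borrow-in; if negative, add 2 and borrow 1 from the next column):
borrow: 0000000
        0011010
-       0010010
---------------
        0001000

Method 2 - Add two's complement:
Two's complement of 0010010: invert → 1101101, add 1 → 1101110
  0011010
+ 1101110
---------
 10001000  (end carry out of the top bit = 1)
Discarding the end carry: 0001000
Decimal check:
  0011010 = 16 + 8 + 2 = 26
  0010010 = 16 + 2 = 18
  26 - 18 = 8, and 0001000 = 8 ✓



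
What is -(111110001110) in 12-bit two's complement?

Original (sign bit 1, negative): 111110001110
Step 1 - Invert all bits: 000001110001
Step 2 - Add 1: 000001110010
Verification: 111110001110 + 000001110010 = 1000000000000; discarding the end carry (carry out of the top bit) leaves the 12-bit value 000000000000, as required for x + (-x)



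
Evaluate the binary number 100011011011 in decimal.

Sum of powers of 2 for each 1-bit:
2^0 + 2^1 + 2^3 + 2^4 + 2^6 + 2^7 + 2^11
= 1 + 2 + 8 + 16 + 64 + 128 + 2048
= 2267



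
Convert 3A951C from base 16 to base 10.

Expand by place value (powers of 16):
Digit values: A = 10, C = 12
3A951C = 3 × 16^5 + 10 × 16^4 + 9 × 16^3 + 5 × 16^2 + 1 × 16^1 + 12 × 16^0
= 3 × 1048576 + 10 × 65536 + 9 × 4096 + 5 × 256 + 1 × 16 + 12 × 1
= 3145728 + 655360 + 36864 + 1280 + 16 + 12
= 3839260



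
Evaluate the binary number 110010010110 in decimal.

Sum of powers of 2 for each 1-bit:
2^1 + 2^2 + 2^4 + 2^7 + 2^10 + 2^11
= 2 + 4 + 16 + 128 + 1024 + 2048
= 3222



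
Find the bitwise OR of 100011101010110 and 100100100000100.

OR: 1 when either bit is 1
  100011101010110
| 100100100000100
-----------------
  100111101010110
Decimal: 18262 | 18692 = 20310



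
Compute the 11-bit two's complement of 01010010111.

Original: 01010010111
Step 1 - Invert all bits: 10101101000
Step 2 - Add 1: 10101101001
Verification: 01010010111 + 10101101001 = 100000000000; discarding the end carry (carry out of the top bit) leaves the 11-bit value 00000000000, as required for x + (-x)



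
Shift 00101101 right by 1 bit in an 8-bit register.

Original: 00101101 (decimal 45)
Shift right by 1 position
Drop the 1 low bit; fill with zero on the left
Result: 00010110 (decimal 22)
Equivalent: 45 >> 1 = 45 ÷ 2^1 = 22



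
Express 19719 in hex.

Using repeated division by 16 (digits 10–15 are A–F):
19719 ÷ 16 = 1232 remainder 7
1232 ÷ 16 = 77 remainder 0
77 ÷ 16 = 4 remainder 13 (D)
4 ÷ 16 = 0 remainder 4
Reading remainders bottom to top: 4D07



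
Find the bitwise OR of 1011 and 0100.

OR: 1 when either bit is 1
  1011
| 0100
------
  1111
Decimal: 11 | 4 = 15



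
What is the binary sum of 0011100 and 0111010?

Add column by column from the right: bit + bit + carry-in; write the sum mod 2, carry 1 when the sum is 2 or 3.
carry:  1110000
        0011100
+       0111010
---------------
       01010110
(the carry out of the leftmost column, 0, becomes the leading bit)
Decimal check:
  0011100 = 16 + 8 + 4 = 28
  0111010 = 32 + 16 + 8 + 2 = 58
  28 + 58 = 86, and 01010110 = 64 + 16 + 4 + 2 = 86 ✓



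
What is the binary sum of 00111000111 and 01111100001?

Add column by column from the right: bit + bit + carry-in; write the sum mod 2, carry 1 when the sum is 2 or 3.
carry:  11110001110
        00111000111
+       01111100001
-------------------
       010110101000
(the carry out of the leftmost column, 0, becomes the leading bit)
Decimal check:
  00111000111 = 256 + 128 + 64 + 4 + 2 + 1 = 455
  01111100001 = 512 + 256 + 128 + 64 + 32 + 1 = 993
  455 + 993 = 1448, and 010110101000 = 1024 + 256 + 128 + 32 + 8 = 1448 ✓



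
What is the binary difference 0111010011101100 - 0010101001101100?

Method 1 - Direct subtraction (column by column from the right: bit − bit − borrow-in; if negative, add 2 and borrow 1 from the next column):
borrow: 0001010000000000
        0111010011101100
-       0010101001101100
------------------------
        0100101010000000

Method 2 - Add two's complement:
Two's complement of 0010101001101100: invert → 1101010110010011, add 1 → 1101010110010100
  0111010011101100
+ 1101010110010100
------------------
 10100101010000000  (end carry out of the top bit = 1)
Discarding the end carry: 0100101010000000
Decimal check:
  0111010011101100 = 16384 + 8192 + 4096 + 1024 + 128 + 64 + 32 + 8 + 4 = 29932
  0010101001101100 = 8192 + 2048 + 512 + 64 + 32 + 8 + 4 = 10860
  29932 - 10860 = 19072, and 0100101010000000 = 16384 + 2048 + 512 + 128 = 19072 ✓



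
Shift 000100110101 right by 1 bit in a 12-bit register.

Original: 000100110101 (decimal 309)
Shift right by 1 position
Drop the 1 low bit; fill with zero on the left
Result: 000010011010 (decimal 154)
Equivalent: 309 >> 1 = 309 ÷ 2^1 = 154



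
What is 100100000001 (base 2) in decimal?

Sum of powers of 2 for each 1-bit:
2^0 + 2^8 + 2^11
= 1 + 256 + 2048
= 2305



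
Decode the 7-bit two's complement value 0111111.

Binary: 0111111
Sign bit: 0 (non-negative)
Read directly as an unsigned value:
0111111 = 32 + 16 + 8 + 4 + 2 + 1 = 63
Value: 63



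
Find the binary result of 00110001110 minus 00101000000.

Method 1 - Direct subtraction (column by column from the right: bit − bit − borrow-in; if negative, add 2 and borrow 1 from the next column):
borrow: 00010000000
        00110001110
-       00101000000
-------------------
        00001001110

Method 2 - Add two's complement:
Two's complement of 00101000000: invert → 11010111111, add 1 → 11011000000
  00110001110
+ 11011000000
-------------
 100001001110  (end carry out of the top bit = 1)
Discarding the end carry: 00001001110
Decimal check:
  00110001110 = 256 + 128 + 8 + 4 + 2 = 398
  00101000000 = 256 + 64 = 320
  398 - 320 = 78, and 00001001110 = 64 + 8 + 4 + 2 = 78 ✓



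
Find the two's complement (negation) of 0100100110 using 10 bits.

Original: 0100100110
Step 1 - Invert all bits: 1011011001
Step 2 - Add 1: 1011011010
Verification: 0100100110 + 1011011010 = 10000000000; discarding the end carry (carry out of the top bit) leaves the 10-bit value 0000000000, as required for x + (-x)



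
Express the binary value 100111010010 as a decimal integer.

Sum of powers of 2 for each 1-bit:
2^1 + 2^4 + 2^6 + 2^7 + 2^8 + 2^11
= 2 + 16 + 64 + 128 + 256 + 2048
= 2514



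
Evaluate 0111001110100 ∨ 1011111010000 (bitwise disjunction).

OR: 1 when either bit is 1
  0111001110100
| 1011111010000
---------------
  1111111110100
Decimal: 3700 | 6096 = 8180



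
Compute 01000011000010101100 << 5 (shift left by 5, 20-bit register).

Original: 01000011000010101100 (decimal 274604)
Shift left by 5 positions
Append 5 zeros on the right and drop the 5 high bits that overflow the 20-bit width
Result: 01100001010110000000 (decimal 398720)
Equivalent: 274604 << 5 = 274604 × 2^5 = 8787328, truncated to 20 bits = 398720



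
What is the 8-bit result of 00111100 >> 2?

Original: 00111100 (decimal 60)
Shift right by 2 positions
Drop the 2 low bits; fill with zeros on the left
Result: 00001111 (decimal 15)
Equivalent: 60 >> 2 = 60 ÷ 2^2 = 15



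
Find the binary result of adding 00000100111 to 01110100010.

Add column by column from the right: bit + bit + carry-in; write the sum mod 2, carry 1 when the sum is 2 or 3.
carry:  00001001100
        00000100111
+       01110100010
-------------------
       001111001001
(the carry out of the leftmost column, 0, becomes the leading bit)
Decimal check:
  00000100111 = 32 + 4 + 2 + 1 = 39
  01110100010 = 512 + 256 + 128 + 32 + 2 = 930
  39 + 930 = 969, and 001111001001 = 512 + 256 + 128 + 64 + 8 + 1 = 969 ✓



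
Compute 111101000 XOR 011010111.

XOR: 1 when bits differ
  111101000
^ 011010111
-----------
  100111111
Decimal: 488 ^ 215 = 319



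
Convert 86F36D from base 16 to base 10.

Expand by place value (powers of 16):
Digit values: F = 15, D = 13
86F36D = 8 × 16^5 + 6 × 16^4 + 15 × 16^3 + 3 × 16^2 + 6 × 16^1 + 13 × 16^0
= 8 × 1048576 + 6 × 65536 + 15 × 4096 + 3 × 256 + 6 × 16 + 13 × 1
= 8388608 + 393216 + 61440 + 768 + 96 + 13
= 8844141



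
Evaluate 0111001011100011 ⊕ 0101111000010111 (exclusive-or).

XOR: 1 when bits differ
  0111001011100011
^ 0101111000010111
------------------
  0010110011110100
Decimal: 29411 ^ 24087 = 11508



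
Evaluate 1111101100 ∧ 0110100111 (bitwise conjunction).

AND: 1 only when both bits are 1
  1111101100
& 0110100111
------------
  0110100100
Decimal: 1004 & 423 = 420



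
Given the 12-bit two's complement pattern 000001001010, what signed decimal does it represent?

Binary: 000001001010
Sign bit: 0 (non-negative)
Read directly as an unsigned value:
000001001010 = 64 + 8 + 2 = 74
Value: 74



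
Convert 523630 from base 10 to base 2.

Using repeated division by 2:
523630 ÷ 2 = 261815 remainder 0
261815 ÷ 2 = 130907 remainder 1
130907 ÷ 2 = 65453 remainder 1
65453 ÷ 2 = 32726 remainder 1
32726 ÷ 2 = 16363 remainder 0
16363 ÷ 2 = 8181 remainder 1
8181 ÷ 2 = 4090 remainder 1
4090 ÷ 2 = 2045 remainder 0
2045 ÷ 2 = 1022 remainder 1
1022 ÷ 2 = 511 remainder 0
511 ÷ 2 = 255 remainder 1
255 ÷ 2 = 127 remainder 1
127 ÷ 2 = 63 remainder 1
63 ÷ 2 = 31 remainder 1
31 ÷ 2 = 15 remainder 1
15 ÷ 2 = 7 remainder 1
7 ÷ 2 = 3 remainder 1
3 ÷ 2 = 1 remainder 1
1 ÷ 2 = 0 remainder 1
Reading remainders bottom to top: 1111111110101101110



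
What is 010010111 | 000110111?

OR: 1 when either bit is 1
  010010111
| 000110111
-----------
  010110111
Decimal: 151 | 55 = 183



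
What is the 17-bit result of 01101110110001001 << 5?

Original: 01101110110001001 (decimal 56713)
Shift left by 5 positions
Append 5 zeros on the right and drop the 5 high bits that overflow the 17-bit width
Result: 11011000100100000 (decimal 110880)
Equivalent: 56713 << 5 = 56713 × 2^5 = 1814816, truncated to 17 bits = 110880



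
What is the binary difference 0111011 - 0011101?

Method 1 - Direct subtraction (column by column from the right: bit − bit − borrow-in; if negative, add 2 and borrow 1 from the next column):
borrow: 0111000
        0111011
-       0011101
---------------
        0011110

Method 2 - Add two's complement:
Two's complement of 0011101: invert → 1100010, add 1 → 1100011
  0111011
+ 1100011
---------
 10011110  (end carry out of the top bit = 1)
Discarding the end carry: 0011110
Decimal check:
  0111011 = 32 + 16 + 8 + 2 + 1 = 59
  0011101 = 16 + 8 + 4 + 1 = 29
  59 - 29 = 30, and 0011110 = 16 + 8 + 4 + 2 = 30 ✓



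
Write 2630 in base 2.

Using repeated division by 2:
2630 ÷ 2 = 1315 remainder 0
1315 ÷ 2 = 657 remainder 1
657 ÷ 2 = 328 remainder 1
328 ÷ 2 = 164 remainder 0
164 ÷ 2 = 82 remainder 0
82 ÷ 2 = 41 remainder 0
41 ÷ 2 = 20 remainder 1
20 ÷ 2 = 10 remainder 0
10 ÷ 2 = 5 remainder 0
5 ÷ 2 = 2 remainder 1
2 ÷ 2 = 1 remainder 0
1 ÷ 2 = 0 remainder 1
Reading remainders bottom to top: 101001000110



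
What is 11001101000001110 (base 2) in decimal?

Sum of powers of 2 for each 1-bit:
2^1 + 2^2 + 2^3 + 2^9 + 2^11 + 2^12 + 2^15 + 2^16
= 2 + 4 + 8 + 512 + 2048 + 4096 + 32768 + 65536
= 104974



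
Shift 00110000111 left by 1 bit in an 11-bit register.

Original: 00110000111 (decimal 391)
Shift left by 1 position
Append 1 zero on the right
Result: 01100001110 (decimal 782)
Equivalent: 391 << 1 = 391 × 2^1 = 782



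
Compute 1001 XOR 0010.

XOR: 1 when bits differ
  1001
^ 0010
------
  1011
Decimal: 9 ^ 2 = 11



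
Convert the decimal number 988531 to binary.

Using repeated division by 2:
988531 ÷ 2 = 494265 remainder 1
494265 ÷ 2 = 247132 remainder 1
247132 ÷ 2 = 123566 remainder 0
123566 ÷ 2 = 61783 remainder 0
61783 ÷ 2 = 30891 remainder 1
30891 ÷ 2 = 15445 remainder 1
15445 ÷ 2 = 7722 remainder 1
7722 ÷ 2 = 3861 remainder 0
3861 ÷ 2 = 1930 remainder 1
1930 ÷ 2 = 965 remainder 0
965 ÷ 2 = 482 remainder 1
482 ÷ 2 = 241 remainder 0
241 ÷ 2 = 120 remainder 1
120 ÷ 2 = 60 remainder 0
60 ÷ 2 = 30 remainder 0
30 ÷ 2 = 15 remainder 0
15 ÷ 2 = 7 remainder 1
7 ÷ 2 = 3 remainder 1
3 ÷ 2 = 1 remainder 1
1 ÷ 2 = 0 remainder 1
Reading remainders bottom to top: 11110001010101110011



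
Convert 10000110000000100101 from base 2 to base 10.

Sum of powers of 2 for each 1-bit:
2^0 + 2^2 + 2^5 + 2^13 + 2^14 + 2^19
= 1 + 4 + 32 + 8192 + 16384 + 524288
= 548901



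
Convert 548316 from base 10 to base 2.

Using repeated division by 2:
548316 ÷ 2 = 274158 remainder 0
274158 ÷ 2 = 137079 remainder 0
137079 ÷ 2 = 68539 remainder 1
68539 ÷ 2 = 34269 remainder 1
34269 ÷ 2 = 17134 remainder 1
17134 ÷ 2 = 8567 remainder 0
8567 ÷ 2 = 4283 remainder 1
4283 ÷ 2 = 2141 remainder 1
2141 ÷ 2 = 1070 remainder 1
1070 ÷ 2 = 535 remainder 0
535 ÷ 2 = 267 remainder 1
267 ÷ 2 = 133 remainder 1
133 ÷ 2 = 66 remainder 1
66 ÷ 2 = 33 remainder 0
33 ÷ 2 = 16 remainder 1
16 ÷ 2 = 8 remainder 0
8 ÷ 2 = 4 remainder 0
4 ÷ 2 = 2 remainder 0
2 ÷ 2 = 1 remainder 0
1 ÷ 2 = 0 remainder 1
Reading remainders bottom to top: 10000101110111011100



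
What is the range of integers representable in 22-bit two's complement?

For 22-bit two's complement:
Minimum: -2^21 = -2097152
Maximum: 2^21 - 1 = 2097151



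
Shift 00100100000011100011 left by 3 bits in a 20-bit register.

Original: 00100100000011100011 (decimal 147683)
Shift left by 3 positions
Append 3 zeros on the right and drop the 3 high bits that overflow the 20-bit width
Result: 00100000011100011000 (decimal 132888)
Equivalent: 147683 << 3 = 147683 × 2^3 = 1181464, truncated to 20 bits = 132888



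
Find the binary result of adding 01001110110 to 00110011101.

Add column by column from the right: bit + bit + carry-in; write the sum mod 2, carry 1 when the sum is 2 or 3.
carry:  11111111000
        01001110110
+       00110011101
-------------------
       010000010011
(the carry out of the leftmost column, 0, becomes the leading bit)
Decimal check:
  01001110110 = 512 + 64 + 32 + 16 + 4 + 2 = 630
  00110011101 = 256 + 128 + 16 + 8 + 4 + 1 = 413
  630 + 413 = 1043, and 010000010011 = 1024 + 16 + 2 + 1 = 1043 ✓



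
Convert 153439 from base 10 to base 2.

Using repeated division by 2:
153439 ÷ 2 = 76719 remainder 1
76719 ÷ 2 = 38359 remainder 1
38359 ÷ 2 = 19179 remainder 1
19179 ÷ 2 = 9589 remainder 1
9589 ÷ 2 = 4794 remainder 1
4794 ÷ 2 = 2397 remainder 0
2397 ÷ 2 = 1198 remainder 1
1198 ÷ 2 = 599 remainder 0
599 ÷ 2 = 299 remainder 1
299 ÷ 2 = 149 remainder 1
149 ÷ 2 = 74 remainder 1
74 ÷ 2 = 37 remainder 0
37 ÷ 2 = 18 remainder 1
18 ÷ 2 = 9 remainder 0
9 ÷ 2 = 4 remainder 1
4 ÷ 2 = 2 remainder 0
2 ÷ 2 = 1 remainder 0
1 ÷ 2 = 0 remainder 1
Reading remainders bottom to top: 100101011101011111



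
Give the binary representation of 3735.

Using repeated division by 2:
3735 ÷ 2 = 1867 remainder 1
1867 ÷ 2 = 933 remainder 1
933 ÷ 2 = 466 remainder 1
466 ÷ 2 = 233 remainder 0
233 ÷ 2 = 116 remainder 1
116 ÷ 2 = 58 remainder 0
58 ÷ 2 = 29 remainder 0
29 ÷ 2 = 14 remainder 1
14 ÷ 2 = 7 remainder 0
7 ÷ 2 = 3 remainder 1
3 ÷ 2 = 1 remainder 1
1 ÷ 2 = 0 remainder 1
Reading remainders bottom to top: 111010010111



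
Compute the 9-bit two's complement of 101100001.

Original (sign bit 1, negative): 101100001
Step 1 - Invert all bits: 010011110
Step 2 - Add 1: 010011111
Verification: 101100001 + 010011111 = 1000000000; discarding the end carry (carry out of the top bit) leaves the 9-bit value 000000000, as required for x + (-x)



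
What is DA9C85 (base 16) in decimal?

Expand by place value (powers of 16):
Digit values: D = 13, A = 10, C = 12
DA9C85 = 13 × 16^5 + 10 × 16^4 + 9 × 16^3 + 12 × 16^2 + 8 × 16^1 + 5 × 16^0
= 13 × 1048576 + 10 × 65536 + 9 × 4096 + 12 × 256 + 8 × 16 + 5 × 1
= 13631488 + 655360 + 36864 + 3072 + 128 + 5
= 14326917



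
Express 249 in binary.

Using repeated division by 2:
249 ÷ 2 = 124 remainder 1
124 ÷ 2 = 62 remainder 0
62 ÷ 2 = 31 remainder 0
31 ÷ 2 = 15 remainder 1
15 ÷ 2 = 7 remainder 1
7 ÷ 2 = 3 remainder 1
3 ÷ 2 = 1 remainder 1
1 ÷ 2 = 0 remainder 1
Reading remainders bottom to top: 11111001



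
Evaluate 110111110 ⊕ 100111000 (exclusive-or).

XOR: 1 when bits differ
  110111110
^ 100111000
-----------
  010000110
Decimal: 446 ^ 312 = 134



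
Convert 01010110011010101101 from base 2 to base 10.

Sum of powers of 2 for each 1-bit:
2^0 + 2^2 + 2^3 + 2^5 + 2^7 + 2^9 + 2^10 + 2^13 + 2^14 + 2^16 + 2^18
= 1 + 4 + 8 + 32 + 128 + 512 + 1024 + 8192 + 16384 + 65536 + 262144
= 353965



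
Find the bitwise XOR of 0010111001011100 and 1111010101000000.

XOR: 1 when bits differ
  0010111001011100
^ 1111010101000000
------------------
  1101101100011100
Decimal: 11868 ^ 62784 = 56092



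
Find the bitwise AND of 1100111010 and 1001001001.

AND: 1 only when both bits are 1
  1100111010
& 1001001001
------------
  1000001000
Decimal: 826 & 585 = 520



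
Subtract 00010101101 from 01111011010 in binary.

Method 1 - Direct subtraction (column by column from the right: bit − bit − borrow-in; if negative, add 2 and borrow 1 from the next column):
borrow: 00001011010
        01111011010
-       00010101101
-------------------
        01100101101

Method 2 - Add two's complement:
Two's complement of 00010101101: invert → 11101010010, add 1 → 11101010011
  01111011010
+ 11101010011
-------------
 101100101101  (end carry out of the top bit = 1)
Discarding the end carry: 01100101101
Decimal check:
  01111011010 = 512 + 256 + 128 + 64 + 16 + 8 + 2 = 986
  00010101101 = 128 + 32 + 8 + 4 + 1 = 173
  986 - 173 = 813, and 01100101101 = 512 + 256 + 32 + 8 + 4 + 1 = 813 ✓



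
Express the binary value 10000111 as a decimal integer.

Sum of powers of 2 for each 1-bit:
2^0 + 2^1 + 2^2 + 2^7
= 1 + 2 + 4 + 128
= 135



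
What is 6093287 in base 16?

Using repeated division by 16 (digits 10–15 are A–F):
6093287 ÷ 16 = 380830 remainder 7
380830 ÷ 16 = 23801 remainder 14 (E)
23801 ÷ 16 = 1487 remainder 9
1487 ÷ 16 = 92 remainder 15 (F)
92 ÷ 16 = 5 remainder 12 (C)
5 ÷ 16 = 0 remainder 5
Reading remainders bottom to top: 5CF9E7



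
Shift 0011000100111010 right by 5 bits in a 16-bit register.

Original: 0011000100111010 (decimal 12602)
Shift right by 5 positions
Drop the 5 low bits; fill with zeros on the left
Result: 0000000110001001 (decimal 393)
Equivalent: 12602 >> 5 = 12602 ÷ 2^5 = 393



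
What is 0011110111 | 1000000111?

OR: 1 when either bit is 1
  0011110111
| 1000000111
------------
  1011110111
Decimal: 247 | 519 = 759



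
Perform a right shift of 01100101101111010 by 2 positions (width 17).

Original: 01100101101111010 (decimal 52090)
Shift right by 2 positions
Drop the 2 low bits; fill with zeros on the left
Result: 00011001011011110 (decimal 13022)
Equivalent: 52090 >> 2 = 52090 ÷ 2^2 = 13022



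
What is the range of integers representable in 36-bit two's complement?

For 36-bit two's complement:
Minimum: -2^35 = -34359738368
Maximum: 2^35 - 1 = 34359738367



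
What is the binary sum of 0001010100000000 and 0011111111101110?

Add column by column from the right: bit + bit + carry-in; write the sum mod 2, carry 1 when the sum is 2 or 3.
carry:  0111111000000000
        0001010100000000
+       0011111111101110
------------------------
       00101010011101110
(the carry out of the leftmost column, 0, becomes the leading bit)
Decimal check:
  0001010100000000 = 4096 + 1024 + 256 = 5376
  0011111111101110 = 8192 + 4096 + 2048 + 1024 + 512 + 256 + 128 + 64 + 32 + 8 + 4 + 2 = 16366
  5376 + 16366 = 21742, and 00101010011101110 = 16384 + 4096 + 1024 + 128 + 64 + 32 + 8 + 4 + 2 = 21742 ✓



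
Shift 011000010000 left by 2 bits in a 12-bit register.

Original: 011000010000 (decimal 1552)
Shift left by 2 positions
Append 2 zeros on the right and drop the 2 high bits that overflow the 12-bit width
Result: 100001000000 (decimal 2112)
Equivalent: 1552 << 2 = 1552 × 2^2 = 6208, truncated to 12 bits = 2112



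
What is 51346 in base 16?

Using repeated division by 16 (digits 10–15 are A–F):
51346 ÷ 16 = 3209 remainder 2
3209 ÷ 16 = 200 remainder 9
200 ÷ 16 = 12 remainder 8
12 ÷ 16 = 0 remainder 12 (C)
Reading remainders bottom to top: C892



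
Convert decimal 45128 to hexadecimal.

Using repeated division by 16 (digits 10–15 are A–F):
45128 ÷ 16 = 2820 remainder 8
2820 ÷ 16 = 176 remainder 4
176 ÷ 16 = 11 remainder 0
11 ÷ 16 = 0 remainder 11 (B)
Reading remainders bottom to top: B048

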